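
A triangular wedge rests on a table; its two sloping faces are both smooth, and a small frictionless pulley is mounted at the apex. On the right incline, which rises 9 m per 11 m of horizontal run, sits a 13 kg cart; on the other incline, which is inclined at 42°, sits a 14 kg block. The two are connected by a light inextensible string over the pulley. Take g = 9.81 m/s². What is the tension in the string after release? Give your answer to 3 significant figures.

Resolve each weight along its own incline: the 13 kg mass has component 13 × 9.81 × sin 39.29° = 80.757 N down its slope, and the 14 kg mass has 14 × 9.81 × sin 42° = 91.898 N down its slope.
The 14 kg side's 91.898 N exceeds the other side's 80.757 N, so that mass slides down and the 13 kg mass slides up. Taking that direction as positive, Newton's second law for the whole system gives 91.898 − 80.757 = (13 + 14) a, so a = 11.141 / 27 = 0.4126 m/s².
For the 13 kg mass (up-slope positive): T − 80.757 = 13 × 0.4126, so T = 86.121 N.

86.1 N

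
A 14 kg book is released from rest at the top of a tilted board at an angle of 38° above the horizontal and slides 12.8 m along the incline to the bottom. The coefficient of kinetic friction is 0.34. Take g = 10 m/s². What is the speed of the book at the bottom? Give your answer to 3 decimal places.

9.435 m/s

The weight component along the incline is mg sin 38° = 86.193 N and the normal force is N = mg cos 38° = 110.322 N.
Friction up the slope is f = μN = 0.34 × 110.322 = 37.509 N, so the net downslope force is 86.193 − 37.509 = 48.684 N and a = 48.684 / 14 = 3.4774 m/s².
Starting from rest over a distance of 12.8 m, v² = 2aL = 2 × 3.4774 × 12.8 = 89.0214, so v = 9.4351 m/s.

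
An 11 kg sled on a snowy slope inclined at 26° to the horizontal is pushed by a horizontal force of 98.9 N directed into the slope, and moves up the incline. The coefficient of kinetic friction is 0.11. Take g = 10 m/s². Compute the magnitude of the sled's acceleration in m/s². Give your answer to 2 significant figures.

2.3 m/s²

The horizontal push has components F cos 26° = 98.9 × 0.8988 = 88.891 N up the incline and F sin 26° = 98.9 × 0.4384 = 43.358 N pressing into the surface.
The normal force is therefore N = mg cos 26° + F sin 26° = 98.868 + 43.358 = 142.226 N, and kinetic friction down the slope is μN = 0.11 × 142.226 = 15.645 N.
Along the incline: F cos 26° − mg sin 26° − μN = ma, so 88.891 − 48.224 − 15.645 = 11 a, giving a = 2.2747 m/s².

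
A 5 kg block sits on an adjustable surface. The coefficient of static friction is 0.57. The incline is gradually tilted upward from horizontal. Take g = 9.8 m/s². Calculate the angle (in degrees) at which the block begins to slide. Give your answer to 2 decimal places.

29.68°

At the threshold of sliding, static friction is at its maximum μ_s N and exactly balances the weight component along the incline: mg sin θ = μ_s mg cos θ.
Hence tan θ = μ_s = 0.57, so θ = arctan(0.57) = 29.6831°.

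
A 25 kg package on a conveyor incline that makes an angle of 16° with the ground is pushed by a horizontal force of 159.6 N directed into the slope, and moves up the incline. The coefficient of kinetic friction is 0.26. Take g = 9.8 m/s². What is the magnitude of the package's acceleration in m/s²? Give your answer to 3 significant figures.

0.529 m/s²

The horizontal push has components F cos 16° = 159.6 × 0.9613 = 153.423 N up the incline and F sin 16° = 159.6 × 0.2756 = 43.986 N pressing into the surface.
The normal force is therefore N = mg cos 16° + F sin 16° = 235.519 + 43.986 = 279.505 N, and kinetic friction down the slope is μN = 0.26 × 279.505 = 72.671 N.
Along the incline: F cos 16° − mg sin 16° − μN = ma, so 153.423 − 67.522 − 72.671 = 25 a, giving a = 0.5292 m/s².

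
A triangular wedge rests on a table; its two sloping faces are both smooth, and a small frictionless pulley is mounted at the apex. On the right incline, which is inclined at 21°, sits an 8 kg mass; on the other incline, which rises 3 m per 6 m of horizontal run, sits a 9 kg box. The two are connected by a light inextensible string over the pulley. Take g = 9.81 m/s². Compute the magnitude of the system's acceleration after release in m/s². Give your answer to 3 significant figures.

Resolve each weight along its own incline: the 8 kg mass has component 8 × 9.81 × sin 21° = 28.125 N down its slope, and the 9 kg mass has 9 × 9.81 × sin 26.57° = 39.484 N down its slope.
The 9 kg side's 39.484 N exceeds the other side's 28.125 N, so that mass slides down and the 8 kg mass slides up. Taking that direction as positive, Newton's second law for the whole system gives 39.484 − 28.125 = (8 + 9) a, so a = 11.359 / 17 = 0.6682 m/s².

0.668 m/s²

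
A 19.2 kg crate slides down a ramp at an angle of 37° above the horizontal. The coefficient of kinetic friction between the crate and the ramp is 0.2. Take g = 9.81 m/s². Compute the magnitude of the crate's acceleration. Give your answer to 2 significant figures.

Resolving the weight along the incline: the component pulling the crate down the slope is mg sin 37° = 19.2 × 9.81 × 0.6018 = 113.350 N, and the normal force is N = mg cos 37° = 19.2 × 9.81 × 0.7986 = 150.418 N.
Kinetic friction acts up the slope with magnitude f = μN = 0.2 × 150.418 = 30.084 N.
Net force along the incline is 113.350 − 30.084 = 83.266 N, so a = 83.266 / 19.2 = 4.3368 m/s².

4.3 m/s²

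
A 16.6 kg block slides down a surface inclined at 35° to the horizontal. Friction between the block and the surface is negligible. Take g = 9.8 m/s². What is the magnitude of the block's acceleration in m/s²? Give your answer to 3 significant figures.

Resolving the weight along the incline: the component pulling the block down the slope is mg sin 35° = 16.6 × 9.8 × 0.5736 = 93.313 N, and the normal force is N = mg cos 35° = 16.6 × 9.8 × 0.8192 = 133.267 N.
With no friction the net force along the incline is 93.313 N, so a = g sin 35° = 93.313 / 16.6 = 5.6213 m/s².

5.62 m/s²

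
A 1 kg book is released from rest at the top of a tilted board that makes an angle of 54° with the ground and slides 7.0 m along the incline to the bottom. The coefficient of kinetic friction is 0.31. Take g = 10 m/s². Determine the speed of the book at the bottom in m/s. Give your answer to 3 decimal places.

9.368 m/s

The weight component along the incline is mg sin 54° = 8.090 N and the normal force is N = mg cos 54° = 5.878 N.
Friction up the slope is f = μN = 0.31 × 5.878 = 1.822 N, so the net downslope force is 8.090 − 1.822 = 6.268 N and a = 6.268 / 1 = 6.2680 m/s².
Starting from rest over a distance of 7.0 m, v² = 2aL = 2 × 6.2680 × 7.0 = 87.7520, so v = 9.3676 m/s.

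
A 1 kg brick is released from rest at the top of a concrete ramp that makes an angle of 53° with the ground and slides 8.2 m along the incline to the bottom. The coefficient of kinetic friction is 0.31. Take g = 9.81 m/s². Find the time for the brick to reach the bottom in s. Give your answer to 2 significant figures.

The weight component along the incline is mg sin 53° = 7.835 N and the normal force is N = mg cos 53° = 5.904 N.
Friction up the slope is f = μN = 0.31 × 5.904 = 1.830 N, so the net downslope force is 7.835 − 1.830 = 6.005 N and a = 6.005 / 1 = 6.0050 m/s².
Starting from rest, L = ½at², so t = √(2L/a) = √(2 × 8.2 / 6.0050) = 1.6526 s.

1.7 s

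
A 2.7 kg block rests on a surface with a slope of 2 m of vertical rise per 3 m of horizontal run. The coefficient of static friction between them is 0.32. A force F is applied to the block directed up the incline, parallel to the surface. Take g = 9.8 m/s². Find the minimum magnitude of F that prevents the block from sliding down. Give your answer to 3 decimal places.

The normal force is N = mg cos 33.69° = 22.016 N. With F at its minimum the block is on the verge of sliding down, so static friction is at its maximum μ_s N = 0.32 × 22.016 = 7.045 N and acts up the slope.
Equilibrium along the incline: F + μ_s N = mg sin 33.69°, so F = 14.677 − 7.045 = 7.632 N.

7.632 N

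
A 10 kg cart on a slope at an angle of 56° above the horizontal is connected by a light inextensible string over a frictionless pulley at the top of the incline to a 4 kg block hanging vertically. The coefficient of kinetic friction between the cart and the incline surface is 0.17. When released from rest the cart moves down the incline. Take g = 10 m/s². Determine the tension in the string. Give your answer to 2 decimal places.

For the cart on the incline: the weight component along the slope is m₁g sin 56° = 10 × 10 × 0.8290 = 82.900 N and the normal force is N = m₁g cos 56° = 55.919 N.
Kinetic friction opposes the cart's motion down the incline: f = μN = 0.17 × 55.919 = 9.506 N acting up the slope.
Newton's second law for the cart (down-slope positive): 82.900 − 9.506 − T = 10 a. For the hanging block (upward positive): T − 4 × 10 = 4 a.
Adding the two equations eliminates T: 33.394 = 14 a, so a = 2.3853 m/s².
Then from the hanging block's equation, T = 4 × (10 + 2.3853) = 49.541 N.

49.54 N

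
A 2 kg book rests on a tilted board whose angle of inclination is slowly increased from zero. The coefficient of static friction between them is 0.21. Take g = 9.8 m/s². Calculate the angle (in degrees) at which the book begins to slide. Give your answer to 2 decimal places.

At the threshold of sliding, static friction is at its maximum μ_s N and exactly balances the weight component along the incline: mg sin θ = μ_s mg cos θ.
Hence tan θ = μ_s = 0.21, so θ = arctan(0.21) = 11.8598°.

11.86°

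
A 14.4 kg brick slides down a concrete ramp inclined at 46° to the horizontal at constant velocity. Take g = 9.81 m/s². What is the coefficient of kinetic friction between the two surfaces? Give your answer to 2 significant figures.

1.0

At constant velocity the net force along the incline is zero: mg sin 46° = μ mg cos 46°.
So μ = tan 46° = 0.7193 / 0.6947 = 1.0354.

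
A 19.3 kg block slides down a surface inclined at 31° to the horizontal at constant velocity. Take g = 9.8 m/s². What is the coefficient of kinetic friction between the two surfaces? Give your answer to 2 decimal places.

0.60

At constant velocity the net force along the incline is zero: mg sin 31° = μ mg cos 31°.
So μ = tan 31° = 0.5150 / 0.8572 = 0.6008.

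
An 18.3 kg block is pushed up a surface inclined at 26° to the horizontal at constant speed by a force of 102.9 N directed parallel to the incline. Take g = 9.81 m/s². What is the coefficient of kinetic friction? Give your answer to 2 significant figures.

At constant speed ΣF = 0 along the incline. The applied 102.9 N acts up the slope; the weight component mg sin 26° = 78.698 N and kinetic friction μN both act down the slope.
So 102.9 = 78.698 + μ × 161.354, giving μ = (102.9 − 78.698) / 161.354 = 0.1500.

0.15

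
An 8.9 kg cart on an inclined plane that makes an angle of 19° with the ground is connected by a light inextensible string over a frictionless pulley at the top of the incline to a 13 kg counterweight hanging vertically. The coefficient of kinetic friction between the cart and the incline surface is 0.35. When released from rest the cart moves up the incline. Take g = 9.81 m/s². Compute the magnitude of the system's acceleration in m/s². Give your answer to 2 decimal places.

For the cart on the incline: the weight component along the slope is m₁g sin 19° = 8.9 × 9.81 × 0.3256 = 28.428 N and the normal force is N = m₁g cos 19° = 82.552 N.
Kinetic friction opposes the cart's motion up the incline: f = μN = 0.35 × 82.552 = 28.893 N acting down the slope.
Newton's second law for the cart (up-slope positive): T − 28.428 − 28.893 = 8.9 a. For the hanging counterweight (downward positive): 13 × 9.81 − T = 13 a.
Adding the two equations eliminates T: 70.209 = 21.9 a, so a = 3.2059 m/s².

3.21 m/s²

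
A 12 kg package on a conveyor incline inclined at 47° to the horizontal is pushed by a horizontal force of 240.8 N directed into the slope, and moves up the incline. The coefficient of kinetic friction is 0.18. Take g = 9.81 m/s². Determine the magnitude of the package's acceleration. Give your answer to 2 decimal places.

The horizontal push has components F cos 47° = 240.8 × 0.6820 = 164.226 N up the incline and F sin 47° = 240.8 × 0.7314 = 176.121 N pressing into the surface.
The normal force is therefore N = mg cos 47° + F sin 47° = 80.285 + 176.121 = 256.406 N, and kinetic friction down the slope is μN = 0.18 × 256.406 = 46.153 N.
Along the incline: F cos 47° − mg sin 47° − μN = ma, so 164.226 − 86.100 − 46.153 = 12 a, giving a = 2.6644 m/s².

2.66 m/s²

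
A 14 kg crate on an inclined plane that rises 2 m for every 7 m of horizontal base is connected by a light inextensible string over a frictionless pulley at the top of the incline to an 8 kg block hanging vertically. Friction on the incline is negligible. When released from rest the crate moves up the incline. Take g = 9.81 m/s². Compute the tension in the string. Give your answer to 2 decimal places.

63.66 N

For the crate on the incline: the weight component along the slope is m₁g sin 15.95° = 14 × 9.81 × 0.2747 = 37.727 N and the normal force is N = m₁g cos 15.95° = 132.056 N.
Newton's second law for the crate (up-slope positive): T − 37.727 = 14 a. For the hanging block (downward positive): 8 × 9.81 − T = 8 a.
Adding the two equations eliminates T: 40.753 = 22 a, so a = 1.8524 m/s².
Then from the hanging block's equation, T = 8 × (9.81 − 1.8524) = 63.661 N.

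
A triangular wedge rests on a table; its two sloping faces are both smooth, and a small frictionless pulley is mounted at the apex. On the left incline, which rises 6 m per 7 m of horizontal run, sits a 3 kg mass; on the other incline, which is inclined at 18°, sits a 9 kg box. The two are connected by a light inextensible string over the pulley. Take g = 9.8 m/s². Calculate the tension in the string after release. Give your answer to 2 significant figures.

21 N

Resolve each weight along its own incline: the 3 kg mass has component 3 × 9.8 × sin 40.60° = 19.133 N down its slope, and the 9 kg mass has 9 × 9.8 × sin 18° = 27.255 N down its slope.
The 9 kg side's 27.255 N exceeds the other side's 19.133 N, so that mass slides down and the 3 kg mass slides up. Taking that direction as positive, Newton's second law for the whole system gives 27.255 − 19.133 = (3 + 9) a, so a = 8.122 / 12 = 0.6768 m/s².
For the 3 kg mass (up-slope positive): T − 19.133 = 3 × 0.6768, so T = 21.163 N.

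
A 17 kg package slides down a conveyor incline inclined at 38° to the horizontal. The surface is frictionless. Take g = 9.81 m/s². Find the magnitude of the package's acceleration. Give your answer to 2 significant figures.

Resolving the weight along the incline: the component pulling the package down the slope is mg sin 38° = 17 × 9.81 × 0.6157 = 102.680 N, and the normal force is N = mg cos 38° = 17 × 9.81 × 0.7880 = 131.415 N.
With no friction the net force along the incline is 102.680 N, so a = g sin 38° = 102.680 / 17 = 6.0400 m/s².

6.0 m/s²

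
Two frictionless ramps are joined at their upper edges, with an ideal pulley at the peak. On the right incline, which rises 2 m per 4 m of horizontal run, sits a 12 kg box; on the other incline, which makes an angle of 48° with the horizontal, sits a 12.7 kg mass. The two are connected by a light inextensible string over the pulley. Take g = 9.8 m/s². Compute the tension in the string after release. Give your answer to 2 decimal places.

71.98 N

Resolve each weight along its own incline: the 12 kg mass has component 12 × 9.8 × sin 26.57° = 52.592 N down its slope, and the 12.7 kg mass has 12.7 × 9.8 × sin 48° = 92.492 N down its slope.
The 12.7 kg side's 92.492 N exceeds the other side's 52.592 N, so that mass slides down and the 12 kg mass slides up. Taking that direction as positive, Newton's second law for the whole system gives 92.492 − 52.592 = (12 + 12.7) a, so a = 39.900 / 24.7 = 1.6154 m/s².
For the 12 kg mass (up-slope positive): T − 52.592 = 12 × 1.6154, so T = 71.977 N.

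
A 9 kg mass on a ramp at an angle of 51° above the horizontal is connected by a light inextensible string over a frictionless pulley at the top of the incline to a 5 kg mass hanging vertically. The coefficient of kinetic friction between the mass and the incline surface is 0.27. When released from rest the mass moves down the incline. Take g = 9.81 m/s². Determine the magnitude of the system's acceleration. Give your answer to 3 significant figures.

For the mass on the incline: the weight component along the slope is m₁g sin 51° = 9 × 9.81 × 0.7771 = 68.610 N and the normal force is N = m₁g cos 51° = 55.563 N.
Kinetic friction opposes the mass's motion down the incline: f = μN = 0.27 × 55.563 = 15.002 N acting up the slope.
Newton's second law for the mass (down-slope positive): 68.610 − 15.002 − T = 9 a. For the hanging mass (upward positive): T − 5 × 9.81 = 5 a.
Adding the two equations eliminates T: 4.558 = 14 a, so a = 0.3256 m/s².

0.326 m/s²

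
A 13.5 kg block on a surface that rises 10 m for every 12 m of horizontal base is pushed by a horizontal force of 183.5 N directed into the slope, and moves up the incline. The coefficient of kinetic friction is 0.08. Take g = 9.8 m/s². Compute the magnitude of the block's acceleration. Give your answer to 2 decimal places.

The horizontal push has components F cos 39.81° = 183.5 × 0.7682 = 140.965 N up the incline and F sin 39.81° = 183.5 × 0.6402 = 117.477 N pressing into the surface.
The normal force is therefore N = mg cos 39.81° + F sin 39.81° = 101.633 + 117.477 = 219.110 N, and kinetic friction down the slope is μN = 0.08 × 219.110 = 17.529 N.
Along the incline: F cos 39.81° − mg sin 39.81° − μN = ma, so 140.965 − 84.698 − 17.529 = 13.5 a, giving a = 2.8695 m/s².

2.87 m/s²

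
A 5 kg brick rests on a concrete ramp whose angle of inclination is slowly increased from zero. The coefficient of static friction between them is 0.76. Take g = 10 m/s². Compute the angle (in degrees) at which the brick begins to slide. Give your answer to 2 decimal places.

At the threshold of sliding, static friction is at its maximum μ_s N and exactly balances the weight component along the incline: mg sin θ = μ_s mg cos θ.
Hence tan θ = μ_s = 0.76, so θ = arctan(0.76) = 37.2348°.

37.23°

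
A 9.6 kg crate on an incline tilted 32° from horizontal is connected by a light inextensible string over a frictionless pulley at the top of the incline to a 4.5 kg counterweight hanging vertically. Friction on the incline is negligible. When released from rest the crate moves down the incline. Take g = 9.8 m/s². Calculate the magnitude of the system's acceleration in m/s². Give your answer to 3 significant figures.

0.408 m/s²

For the crate on the incline: the weight component along the slope is m₁g sin 32° = 9.6 × 9.8 × 0.5299 = 49.853 N and the normal force is N = m₁g cos 32° = 79.784 N.
Newton's second law for the crate (down-slope positive): 49.853 − T = 9.6 a. For the hanging counterweight (upward positive): T − 4.5 × 9.8 = 4.5 a.
Adding the two equations eliminates T: 5.753 = 14.1 a, so a = 0.4080 m/s².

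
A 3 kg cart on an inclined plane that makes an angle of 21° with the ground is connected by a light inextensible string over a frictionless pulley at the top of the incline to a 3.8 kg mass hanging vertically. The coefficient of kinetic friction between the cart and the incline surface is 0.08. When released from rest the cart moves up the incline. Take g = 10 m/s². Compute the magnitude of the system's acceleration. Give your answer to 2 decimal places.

3.68 m/s²

For the cart on the incline: the weight component along the slope is m₁g sin 21° = 3 × 10 × 0.3584 = 10.752 N and the normal force is N = m₁g cos 21° = 28.007 N.
Kinetic friction opposes the cart's motion up the incline: f = μN = 0.08 × 28.007 = 2.241 N acting down the slope.
Newton's second law for the cart (up-slope positive): T − 10.752 − 2.241 = 3 a. For the hanging mass (downward positive): 3.8 × 10 − T = 3.8 a.
Adding the two equations eliminates T: 25.007 = 6.8 a, so a = 3.6775 m/s².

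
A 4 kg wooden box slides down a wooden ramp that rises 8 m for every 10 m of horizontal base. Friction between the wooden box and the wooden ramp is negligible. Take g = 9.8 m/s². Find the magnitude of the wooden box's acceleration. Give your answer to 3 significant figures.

Resolving the weight along the incline: the component pulling the wooden box down the slope is mg sin 38.66° = 4 × 9.8 × 0.6247 = 24.488 N, and the normal force is N = mg cos 38.66° = 4 × 9.8 × 0.7809 = 30.611 N.
With no friction the net force along the incline is 24.488 N, so a = g sin 38.66° = 24.488 / 4 = 6.1220 m/s².

6.12 m/s²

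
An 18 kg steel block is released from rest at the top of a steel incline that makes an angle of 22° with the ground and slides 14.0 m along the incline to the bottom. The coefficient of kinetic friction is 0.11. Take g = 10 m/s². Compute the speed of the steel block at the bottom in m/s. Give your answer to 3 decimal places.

The weight component along the incline is mg sin 22° = 67.429 N and the normal force is N = mg cos 22° = 166.893 N.
Friction up the slope is f = μN = 0.11 × 166.893 = 18.358 N, so the net downslope force is 67.429 − 18.358 = 49.071 N and a = 49.071 / 18 = 2.7262 m/s².
Starting from rest over a distance of 14.0 m, v² = 2aL = 2 × 2.7262 × 14.0 = 76.3336, so v = 8.7369 m/s.

8.737 m/s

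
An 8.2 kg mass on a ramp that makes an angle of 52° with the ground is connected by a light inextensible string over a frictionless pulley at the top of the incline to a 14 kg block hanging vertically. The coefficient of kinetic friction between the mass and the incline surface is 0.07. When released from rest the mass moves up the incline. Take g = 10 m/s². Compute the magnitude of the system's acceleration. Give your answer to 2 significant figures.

3.2 m/s²

For the mass on the incline: the weight component along the slope is m₁g sin 52° = 8.2 × 10 × 0.7880 = 64.616 N and the normal force is N = m₁g cos 52° = 50.484 N.
Kinetic friction opposes the mass's motion up the incline: f = μN = 0.07 × 50.484 = 3.534 N acting down the slope.
Newton's second law for the mass (up-slope positive): T − 64.616 − 3.534 = 8.2 a. For the hanging block (downward positive): 14 × 10 − T = 14 a.
Adding the two equations eliminates T: 71.850 = 22.2 a, so a = 3.2365 m/s².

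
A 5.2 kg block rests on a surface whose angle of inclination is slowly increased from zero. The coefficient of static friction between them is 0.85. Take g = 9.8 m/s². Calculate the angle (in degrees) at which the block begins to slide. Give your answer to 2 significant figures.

At the threshold of sliding, static friction is at its maximum μ_s N and exactly balances the weight component along the incline: mg sin θ = μ_s mg cos θ.
Hence tan θ = μ_s = 0.85, so θ = arctan(0.85) = 40.3645°.

40°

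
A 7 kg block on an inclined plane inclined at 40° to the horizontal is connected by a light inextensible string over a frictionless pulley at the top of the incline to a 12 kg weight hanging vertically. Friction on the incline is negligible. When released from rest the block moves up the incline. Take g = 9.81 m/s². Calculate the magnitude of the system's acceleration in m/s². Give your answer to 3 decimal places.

For the block on the incline: the weight component along the slope is m₁g sin 40° = 7 × 9.81 × 0.6428 = 44.141 N and the normal force is N = m₁g cos 40° = 52.604 N.
Newton's second law for the block (up-slope positive): T − 44.141 = 7 a. For the hanging weight (downward positive): 12 × 9.81 − T = 12 a.
Adding the two equations eliminates T: 73.579 = 19 a, so a = 3.8726 m/s².

3.873 m/s²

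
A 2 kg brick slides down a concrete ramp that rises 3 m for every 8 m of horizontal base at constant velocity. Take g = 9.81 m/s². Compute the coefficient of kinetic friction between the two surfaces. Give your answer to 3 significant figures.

0.375

At constant velocity the net force along the incline is zero: mg sin 20.56° = μ mg cos 20.56°.
So μ = tan 20.56° = 0.3511 / 0.9363 = 0.3750.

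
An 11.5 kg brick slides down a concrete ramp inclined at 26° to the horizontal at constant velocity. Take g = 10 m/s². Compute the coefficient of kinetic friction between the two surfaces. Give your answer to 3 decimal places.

At constant velocity the net force along the incline is zero: mg sin 26° = μ mg cos 26°.
So μ = tan 26° = 0.4384 / 0.8988 = 0.4878.

0.488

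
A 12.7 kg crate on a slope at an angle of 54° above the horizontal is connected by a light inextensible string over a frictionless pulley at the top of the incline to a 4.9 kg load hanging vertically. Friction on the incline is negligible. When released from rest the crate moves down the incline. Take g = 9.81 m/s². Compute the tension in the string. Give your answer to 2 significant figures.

63 N

For the crate on the incline: the weight component along the slope is m₁g sin 54° = 12.7 × 9.81 × 0.8090 = 100.791 N and the normal force is N = m₁g cos 54° = 73.230 N.
Newton's second law for the crate (down-slope positive): 100.791 − T = 12.7 a. For the hanging load (upward positive): T − 4.9 × 9.81 = 4.9 a.
Adding the two equations eliminates T: 52.722 = 17.6 a, so a = 2.9956 m/s².
Then from the hanging load's equation, T = 4.9 × (9.81 + 2.9956) = 62.747 N.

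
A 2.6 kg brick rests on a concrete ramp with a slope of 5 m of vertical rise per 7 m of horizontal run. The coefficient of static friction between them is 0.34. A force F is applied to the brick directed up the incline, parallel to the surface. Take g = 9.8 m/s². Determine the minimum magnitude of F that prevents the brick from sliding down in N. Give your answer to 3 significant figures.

The normal force is N = mg cos 35.54° = 20.734 N. With F at its minimum the brick is on the verge of sliding down, so static friction is at its maximum μ_s N = 0.34 × 20.734 = 7.050 N and acts up the slope.
Equilibrium along the incline: F + μ_s N = mg sin 35.54°, so F = 14.810 − 7.050 = 7.760 N.

7.76 N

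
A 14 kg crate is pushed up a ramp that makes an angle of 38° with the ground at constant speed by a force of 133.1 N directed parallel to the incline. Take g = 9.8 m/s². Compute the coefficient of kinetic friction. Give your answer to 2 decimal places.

At constant speed ΣF = 0 along the incline. The applied 133.1 N acts up the slope; the weight component mg sin 38° = 84.469 N and kinetic friction μN both act down the slope.
So 133.1 = 84.469 + μ × 108.115, giving μ = (133.1 − 84.469) / 108.115 = 0.4498.

0.45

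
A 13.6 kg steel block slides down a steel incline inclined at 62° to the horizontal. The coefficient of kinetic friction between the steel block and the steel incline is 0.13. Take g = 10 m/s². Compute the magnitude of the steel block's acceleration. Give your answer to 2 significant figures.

Resolving the weight along the incline: the component pulling the steel block down the slope is mg sin 62° = 13.6 × 10 × 0.8829 = 120.074 N, and the normal force is N = mg cos 62° = 13.6 × 10 × 0.4695 = 63.852 N.
Kinetic friction acts up the slope with magnitude f = μN = 0.13 × 63.852 = 8.301 N.
Net force along the incline is 120.074 − 8.301 = 111.773 N, so a = 111.773 / 13.6 = 8.2186 m/s².

8.2 m/s²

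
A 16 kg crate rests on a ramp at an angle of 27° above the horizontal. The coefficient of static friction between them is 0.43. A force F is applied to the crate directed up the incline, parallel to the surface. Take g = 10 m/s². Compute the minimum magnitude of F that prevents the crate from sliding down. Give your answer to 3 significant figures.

11.3 N

The normal force is N = mg cos 27° = 142.561 N. With F at its minimum the crate is on the verge of sliding down, so static friction is at its maximum μ_s N = 0.43 × 142.561 = 61.301 N and acts up the slope.
Equilibrium along the incline: F + μ_s N = mg sin 27°, so F = 72.638 − 61.301 = 11.337 N.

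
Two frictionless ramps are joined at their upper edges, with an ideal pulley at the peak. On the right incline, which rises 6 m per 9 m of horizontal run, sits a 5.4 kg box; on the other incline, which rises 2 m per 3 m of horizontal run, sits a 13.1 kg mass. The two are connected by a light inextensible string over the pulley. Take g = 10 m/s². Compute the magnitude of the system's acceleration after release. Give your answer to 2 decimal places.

Resolve each weight along its own incline: the 5.4 kg mass has component 5.4 × 10 × sin 33.69° = 29.954 N down its slope, and the 13.1 kg mass has 13.1 × 10 × sin 33.69° = 72.666 N down its slope.
The 13.1 kg side's 72.666 N exceeds the other side's 29.954 N, so that mass slides down and the 5.4 kg mass slides up. Taking that direction as positive, Newton's second law for the whole system gives 72.666 − 29.954 = (5.4 + 13.1) a, so a = 42.712 / 18.5 = 2.3088 m/s².

2.31 m/s²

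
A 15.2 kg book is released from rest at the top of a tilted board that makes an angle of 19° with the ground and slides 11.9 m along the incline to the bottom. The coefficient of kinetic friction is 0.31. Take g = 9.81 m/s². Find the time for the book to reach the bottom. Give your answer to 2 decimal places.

The weight component along the incline is mg sin 19° = 48.546 N and the normal force is N = mg cos 19° = 140.988 N.
Friction up the slope is f = μN = 0.31 × 140.988 = 43.706 N, so the net downslope force is 48.546 − 43.706 = 4.840 N and a = 4.840 / 15.2 = 0.3184 m/s².
Starting from rest, L = ½at², so t = √(2L/a) = √(2 × 11.9 / 0.3184) = 8.6457 s.

8.65 s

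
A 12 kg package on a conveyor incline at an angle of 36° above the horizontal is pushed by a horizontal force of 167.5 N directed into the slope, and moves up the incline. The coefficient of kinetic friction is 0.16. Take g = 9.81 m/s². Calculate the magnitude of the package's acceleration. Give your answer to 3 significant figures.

The horizontal push has components F cos 36° = 167.5 × 0.8090 = 135.508 N up the incline and F sin 36° = 167.5 × 0.5878 = 98.456 N pressing into the surface.
The normal force is therefore N = mg cos 36° + F sin 36° = 95.235 + 98.456 = 193.691 N, and kinetic friction down the slope is μN = 0.16 × 193.691 = 30.991 N.
Along the incline: F cos 36° − mg sin 36° − μN = ma, so 135.508 − 69.196 − 30.991 = 12 a, giving a = 2.9434 m/s².

2.94 m/s²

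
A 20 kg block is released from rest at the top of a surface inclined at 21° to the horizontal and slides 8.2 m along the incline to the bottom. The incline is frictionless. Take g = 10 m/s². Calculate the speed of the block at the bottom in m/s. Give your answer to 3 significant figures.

The weight component along the incline is mg sin 21° = 71.674 N and the normal force is N = mg cos 21° = 186.716 N.
With no friction, a = g sin 21° = 3.5837 m/s².
Starting from rest over a distance of 8.2 m, v² = 2aL = 2 × 3.5837 × 8.2 = 58.7727, so v = 7.6663 m/s.

7.67 m/s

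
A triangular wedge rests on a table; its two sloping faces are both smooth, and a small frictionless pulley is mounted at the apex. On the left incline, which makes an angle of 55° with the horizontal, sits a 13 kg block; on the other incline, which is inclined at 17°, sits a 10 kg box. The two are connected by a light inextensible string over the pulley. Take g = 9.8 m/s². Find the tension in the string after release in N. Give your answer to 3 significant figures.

61.6 N

Resolve each weight along its own incline: the 13 kg mass has component 13 × 9.8 × sin 55° = 104.360 N down its slope, and the 10 kg mass has 10 × 9.8 × sin 17° = 28.652 N down its slope.
The 13 kg side's 104.360 N exceeds the other side's 28.652 N, so that mass slides down and the 10 kg mass slides up. Taking that direction as positive, Newton's second law for the whole system gives 104.360 − 28.652 = (13 + 10) a, so a = 75.708 / 23 = 3.2917 m/s².
For the 10 kg mass (up-slope positive): T − 28.652 = 10 × 3.2917, so T = 61.569 N.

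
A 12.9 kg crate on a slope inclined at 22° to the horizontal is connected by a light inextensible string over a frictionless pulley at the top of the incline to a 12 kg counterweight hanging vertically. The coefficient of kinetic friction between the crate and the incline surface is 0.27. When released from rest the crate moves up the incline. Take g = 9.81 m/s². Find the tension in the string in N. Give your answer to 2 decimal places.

99.10 N

For the crate on the incline: the weight component along the slope is m₁g sin 22° = 12.9 × 9.81 × 0.3746 = 47.405 N and the normal force is N = m₁g cos 22° = 117.334 N.
Kinetic friction opposes the crate's motion up the incline: f = μN = 0.27 × 117.334 = 31.680 N acting down the slope.
Newton's second law for the crate (up-slope positive): T − 47.405 − 31.680 = 12.9 a. For the hanging counterweight (downward positive): 12 × 9.81 − T = 12 a.
Adding the two equations eliminates T: 38.635 = 24.9 a, so a = 1.5516 m/s².
Then from the hanging counterweight's equation, T = 12 × (9.81 − 1.5516) = 99.101 N.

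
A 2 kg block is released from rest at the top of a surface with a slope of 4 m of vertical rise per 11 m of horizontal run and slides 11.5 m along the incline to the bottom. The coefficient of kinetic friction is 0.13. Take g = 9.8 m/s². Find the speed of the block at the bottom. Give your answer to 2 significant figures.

7.0 m/s

The weight component along the incline is mg sin 19.98° = 6.698 N and the normal force is N = mg cos 19.98° = 18.420 N.
Friction up the slope is f = μN = 0.13 × 18.420 = 2.395 N, so the net downslope force is 6.698 − 2.395 = 4.303 N and a = 4.303 / 2 = 2.1515 m/s².
Starting from rest over a distance of 11.5 m, v² = 2aL = 2 × 2.1515 × 11.5 = 49.4845, so v = 7.0345 m/s.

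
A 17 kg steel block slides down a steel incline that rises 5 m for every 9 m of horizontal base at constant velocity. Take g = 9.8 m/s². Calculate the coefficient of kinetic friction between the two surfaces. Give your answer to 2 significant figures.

At constant velocity the net force along the incline is zero: mg sin 29.05° = μ mg cos 29.05°.
So μ = tan 29.05° = 0.4856 / 0.8742 = 0.5555.

0.56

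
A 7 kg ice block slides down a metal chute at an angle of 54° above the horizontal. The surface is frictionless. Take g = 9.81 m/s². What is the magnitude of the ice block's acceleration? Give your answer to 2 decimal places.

7.94 m/s²

Resolving the weight along the incline: the component pulling the ice block down the slope is mg sin 54° = 7 × 9.81 × 0.8090 = 55.554 N, and the normal force is N = mg cos 54° = 7 × 9.81 × 0.5878 = 40.364 N.
With no friction the net force along the incline is 55.554 N, so a = g sin 54° = 55.554 / 7 = 7.9363 m/s².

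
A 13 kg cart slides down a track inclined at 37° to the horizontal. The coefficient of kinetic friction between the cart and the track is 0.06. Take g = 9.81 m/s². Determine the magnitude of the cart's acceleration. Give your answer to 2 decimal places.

Resolving the weight along the incline: the component pulling the cart down the slope is mg sin 37° = 13 × 9.81 × 0.6018 = 76.748 N, and the normal force is N = mg cos 37° = 13 × 9.81 × 0.7986 = 101.845 N.
Kinetic friction acts up the slope with magnitude f = μN = 0.06 × 101.845 = 6.111 N.
Net force along the incline is 76.748 − 6.111 = 70.637 N, so a = 70.637 / 13 = 5.4336 m/s².

5.43 m/s²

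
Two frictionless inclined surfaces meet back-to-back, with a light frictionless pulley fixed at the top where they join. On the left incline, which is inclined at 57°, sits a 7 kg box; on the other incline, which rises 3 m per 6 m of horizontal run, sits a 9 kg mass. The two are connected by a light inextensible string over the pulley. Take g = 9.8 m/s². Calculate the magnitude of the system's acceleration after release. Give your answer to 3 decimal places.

1.131 m/s²

Resolve each weight along its own incline: the 7 kg mass has component 7 × 9.8 × sin 57° = 57.533 N down its slope, and the 9 kg mass has 9 × 9.8 × sin 26.57° = 39.444 N down its slope.
The 7 kg side's 57.533 N exceeds the other side's 39.444 N, so that mass slides down and the 9 kg mass slides up. Taking that direction as positive, Newton's second law for the whole system gives 57.533 − 39.444 = (7 + 9) a, so a = 18.089 / 16 = 1.1306 m/s².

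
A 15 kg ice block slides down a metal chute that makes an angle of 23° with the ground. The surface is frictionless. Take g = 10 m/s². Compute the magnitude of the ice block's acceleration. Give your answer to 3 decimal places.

3.907 m/s²

Resolving the weight along the incline: the component pulling the ice block down the slope is mg sin 23° = 15 × 10 × 0.3907 = 58.605 N, and the normal force is N = mg cos 23° = 15 × 10 × 0.9205 = 138.075 N.
With no friction the net force along the incline is 58.605 N, so a = g sin 23° = 58.605 / 15 = 3.9070 m/s².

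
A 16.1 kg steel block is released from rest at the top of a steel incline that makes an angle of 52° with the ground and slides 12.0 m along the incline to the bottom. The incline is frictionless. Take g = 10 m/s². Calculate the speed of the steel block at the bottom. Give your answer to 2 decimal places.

The weight component along the incline is mg sin 52° = 126.870 N and the normal force is N = mg cos 52° = 99.121 N.
With no friction, a = g sin 52° = 7.8801 m/s².
Starting from rest over a distance of 12.0 m, v² = 2aL = 2 × 7.8801 × 12.0 = 189.1224, so v = 13.7522 m/s.

13.75 m/s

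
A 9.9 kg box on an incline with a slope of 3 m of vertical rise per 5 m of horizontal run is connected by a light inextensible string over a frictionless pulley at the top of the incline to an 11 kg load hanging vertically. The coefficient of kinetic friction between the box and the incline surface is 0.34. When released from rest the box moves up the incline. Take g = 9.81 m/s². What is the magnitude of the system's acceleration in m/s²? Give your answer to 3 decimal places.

1.418 m/s²

For the box on the incline: the weight component along the slope is m₁g sin 30.96° = 9.9 × 9.81 × 0.5145 = 49.968 N and the normal force is N = m₁g cos 30.96° = 83.279 N.
Kinetic friction opposes the box's motion up the incline: f = μN = 0.34 × 83.279 = 28.315 N acting down the slope.
Newton's second law for the box (up-slope positive): T − 49.968 − 28.315 = 9.9 a. For the hanging load (downward positive): 11 × 9.81 − T = 11 a.
Adding the two equations eliminates T: 29.627 = 20.9 a, so a = 1.4176 m/s².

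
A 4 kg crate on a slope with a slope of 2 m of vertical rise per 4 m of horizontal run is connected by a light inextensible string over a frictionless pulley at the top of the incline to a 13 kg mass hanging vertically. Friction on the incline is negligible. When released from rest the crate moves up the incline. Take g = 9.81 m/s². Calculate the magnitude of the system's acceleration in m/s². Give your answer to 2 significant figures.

For the crate on the incline: the weight component along the slope is m₁g sin 26.57° = 4 × 9.81 × 0.4472 = 17.548 N and the normal force is N = m₁g cos 26.57° = 35.097 N.
Newton's second law for the crate (up-slope positive): T − 17.548 = 4 a. For the hanging mass (downward positive): 13 × 9.81 − T = 13 a.
Adding the two equations eliminates T: 109.982 = 17 a, so a = 6.4695 m/s².

6.5 m/s²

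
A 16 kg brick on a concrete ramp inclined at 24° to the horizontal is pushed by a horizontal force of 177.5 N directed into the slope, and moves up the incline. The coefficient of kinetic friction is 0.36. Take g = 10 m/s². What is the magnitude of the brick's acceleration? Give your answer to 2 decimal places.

1.15 m/s²

The horizontal push has components F cos 24° = 177.5 × 0.9135 = 162.146 N up the incline and F sin 24° = 177.5 × 0.4067 = 72.189 N pressing into the surface.
The normal force is therefore N = mg cos 24° + F sin 24° = 146.160 + 72.189 = 218.349 N, and kinetic friction down the slope is μN = 0.36 × 218.349 = 78.606 N.
Along the incline: F cos 24° − mg sin 24° − μN = ma, so 162.146 − 65.072 − 78.606 = 16 a, giving a = 1.1542 m/s².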